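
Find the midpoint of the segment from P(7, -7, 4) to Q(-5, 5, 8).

M = ((x₁+x₂)/2, (y₁+y₂)/2, (z₁+z₂)/2)
  = ((7 - 5)/2, (-7 + 5)/2, (4 + 8)/2)
  = (2/2, -2/2, 12/2)
  = (1, -1, 6)

(1, -1, 6)


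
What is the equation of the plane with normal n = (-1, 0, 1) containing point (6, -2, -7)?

The plane through P with normal n = (a, b, c) satisfies n·(r - P) = 0,
i.e. ax + by + cz = a·x₀ + b·y₀ + c·z₀.
d = (-1)·6 + 0·(-2) + 1·(-7)
  = -6 + 0 - 7
  = -13
Equation: -x + z = -13

-x + z = -13


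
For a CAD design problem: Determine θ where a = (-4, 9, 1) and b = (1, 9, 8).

a·b = (-4)·1 + 9·9 + 1·8 = -4 + 81 + 8 = 85
|a| = √((-4)² + 9² + 1²) = √98 ≈ 9.899
|b| = √(1² + 9² + 8²) = √146 ≈ 12.08
cos θ = (a·b)/(|a||b|) = 85/(9.899·12.08) ≈ 0.7106
θ = arccos(0.7106) ≈ 44.72°

44.72°


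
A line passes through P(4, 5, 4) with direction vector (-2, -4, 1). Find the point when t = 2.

P(t) = P + t·d
  = (4 + (-2)·2, 5 + (-4)·2, 4 + 1·2)
  = (4 - 4, 5 - 8, 4 + 2)
  = (0, -3, 6)

(0, -3, 6)


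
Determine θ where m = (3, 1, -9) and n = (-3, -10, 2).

m·n = 3·(-3) + 1·(-10) + (-9)·2 = -9 - 10 - 18 = -37
|m| = √(3² + 1² + (-9)²) = √91 ≈ 9.539
|n| = √((-3)² + (-10)² + 2²) = √113 ≈ 10.63
cos θ = (m·n)/(|m||n|) = -37/(9.539·10.63) ≈ -0.3649
θ = arccos(-0.3649) ≈ 111.4°

111.4°


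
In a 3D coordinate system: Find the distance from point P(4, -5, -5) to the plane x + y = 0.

distance = |a·x₀ + b·y₀ + c·z₀ - d| / √(a² + b² + c²)
  = |1·4 + 1·(-5) + 0·(-5) - 0| / √(1² + 1² + 0²)
  = |4 - 5 + 0 + 0| / √(1 + 1 + 0)
  = |-1| / √2
  = 1 / 1.414
  ≈ 0.7071

0.7071


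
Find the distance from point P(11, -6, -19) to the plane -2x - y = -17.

distance = |a·x₀ + b·y₀ + c·z₀ - d| / √(a² + b² + c²)
  = |(-2)·11 + (-1)·(-6) + 0·(-19) - (-17)| / √((-2)² + (-1)² + 0²)
  = |-22 + 6 + 0 + 17| / √(4 + 1 + 0)
  = |1| / √5
  = 1 / 2.236
  ≈ 0.4472

0.4472


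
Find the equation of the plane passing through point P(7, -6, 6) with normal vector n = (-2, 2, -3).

The plane through P with normal n = (a, b, c) satisfies n·(r - P) = 0,
i.e. ax + by + cz = a·x₀ + b·y₀ + c·z₀.
d = (-2)·7 + 2·(-6) + (-3)·6
  = -14 - 12 - 18
  = -44
Equation: -2x + 2y - 3z = -44

-2x + 2y - 3z = -44


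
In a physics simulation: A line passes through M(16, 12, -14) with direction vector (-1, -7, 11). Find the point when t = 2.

P(t) = M + t·d
  = (16 + (-1)·2, 12 + (-7)·2, -14 + 11·2)
  = (16 - 2, 12 - 14, -14 + 22)
  = (14, -2, 8)

(14, -2, 8)


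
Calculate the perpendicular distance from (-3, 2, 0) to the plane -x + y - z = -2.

distance = |a·x₀ + b·y₀ + c·z₀ - d| / √(a² + b² + c²)
  = |(-1)·(-3) + 1·2 + (-1)·0 - (-2)| / √((-1)² + 1² + (-1)²)
  = |3 + 2 + 0 + 2| / √(1 + 1 + 1)
  = |7| / √3
  = 7 / 1.732
  ≈ 4.041

4.041


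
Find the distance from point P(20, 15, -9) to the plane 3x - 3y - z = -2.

distance = |a·x₀ + b·y₀ + c·z₀ - d| / √(a² + b² + c²)
  = |3·20 + (-3)·15 + (-1)·(-9) - (-2)| / √(3² + (-3)² + (-1)²)
  = |60 - 45 + 9 + 2| / √(9 + 9 + 1)
  = |26| / √19
  = 26 / 4.359
  ≈ 5.965

5.965


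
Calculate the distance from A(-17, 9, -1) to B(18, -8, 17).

d = √[(x₂-x₁)² + (y₂-y₁)² + (z₂-z₁)²]
  = √[35² + (-17)² + 18²]
  = √[1225 + 289 + 324]
  = √1838
  ≈ 42.87

42.87


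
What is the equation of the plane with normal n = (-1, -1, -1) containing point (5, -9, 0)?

The plane through P with normal n = (a, b, c) satisfies n·(r - P) = 0,
i.e. ax + by + cz = a·x₀ + b·y₀ + c·z₀.
d = (-1)·5 + (-1)·(-9) + (-1)·0
  = -5 + 9 + 0
  = 4
Equation: -x - y - z = 4

-x - y - z = 4


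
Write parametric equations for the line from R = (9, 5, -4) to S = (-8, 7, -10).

Direction vector d = S - R = (-8 - 9, 7 - 5, -10 + 4) = (-17, 2, -6)
Parametric form r = R + t·d:
x = 9 - 17t, y = 5 + 2t, z = -4 - 6t

x = 9 - 17t, y = 5 + 2t, z = -4 - 6t


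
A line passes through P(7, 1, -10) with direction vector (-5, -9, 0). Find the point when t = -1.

P(t) = P + t·d
  = (7 + (-5)·(-1), 1 + (-9)·(-1), -10 + 0·(-1))
  = (7 + 5, 1 + 9, -10 + 0)
  = (12, 10, -10)

(12, 10, -10)


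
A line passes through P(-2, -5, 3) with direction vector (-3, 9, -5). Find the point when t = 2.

P(t) = P + t·d
  = (-2 + (-3)·2, -5 + 9·2, 3 + (-5)·2)
  = (-2 - 6, -5 + 18, 3 - 10)
  = (-8, 13, -7)

(-8, 13, -7)


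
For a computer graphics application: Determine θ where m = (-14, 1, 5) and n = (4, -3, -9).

m·n = (-14)·4 + 1·(-3) + 5·(-9) = -56 - 3 - 45 = -104
|m| = √((-14)² + 1² + 5²) = √222 ≈ 14.9
|n| = √(4² + (-3)² + (-9)²) = √106 ≈ 10.3
cos θ = (m·n)/(|m||n|) = -104/(14.9·10.3) ≈ -0.678
θ = arccos(-0.678) ≈ 132.7°

132.7°


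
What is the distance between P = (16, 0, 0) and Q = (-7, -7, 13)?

d = √[(x₂-x₁)² + (y₂-y₁)² + (z₂-z₁)²]
  = √[(-23)² + (-7)² + 13²]
  = √[529 + 49 + 169]
  = √747
  ≈ 27.33

27.33


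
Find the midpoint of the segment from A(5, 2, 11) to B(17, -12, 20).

M = ((x₁+x₂)/2, (y₁+y₂)/2, (z₁+z₂)/2)
  = ((5 + 17)/2, (2 - 12)/2, (11 + 20)/2)
  = (22/2, -10/2, 31/2)
  = (11, -5, 15.5)

(11, -5, 15.5)


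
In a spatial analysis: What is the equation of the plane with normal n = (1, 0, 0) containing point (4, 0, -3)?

The plane through P with normal n = (a, b, c) satisfies n·(r - P) = 0,
i.e. ax + by + cz = a·x₀ + b·y₀ + c·z₀.
d = 1·4 + 0·0 + 0·(-3)
  = 4 + 0 + 0
  = 4
Equation: x = 4

x = 4


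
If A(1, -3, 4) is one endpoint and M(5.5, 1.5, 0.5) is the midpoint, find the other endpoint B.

B = 2M - A
  = (2·5.5 - 1, 2·1.5 - (-3), 2·0.5 - 4)
  = (11 - 1, 3 + 3, 1 - 4)
  = (10, 6, -3)

(10, 6, -3)


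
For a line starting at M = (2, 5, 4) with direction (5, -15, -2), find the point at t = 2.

P(t) = M + t·d
  = (2 + 5·2, 5 + (-15)·2, 4 + (-2)·2)
  = (2 + 10, 5 - 30, 4 - 4)
  = (12, -25, 0)

(12, -25, 0)


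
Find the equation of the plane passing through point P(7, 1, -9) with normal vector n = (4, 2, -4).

The plane through P with normal n = (a, b, c) satisfies n·(r - P) = 0,
i.e. ax + by + cz = a·x₀ + b·y₀ + c·z₀.
d = 4·7 + 2·1 + (-4)·(-9)
  = 28 + 2 + 36
  = 66
Equation: 4x + 2y - 4z = 66

4x + 2y - 4z = 66


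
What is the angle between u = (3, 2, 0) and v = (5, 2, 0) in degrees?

u·v = 3·5 + 2·2 + 0·0 = 15 + 4 + 0 = 19
|u| = √(3² + 2² + 0²) = √13 ≈ 3.606
|v| = √(5² + 2² + 0²) = √29 ≈ 5.385
cos θ = (u·v)/(|u||v|) = 19/(3.606·5.385) ≈ 0.9785
θ = arccos(0.9785) ≈ 11.89°

11.89°


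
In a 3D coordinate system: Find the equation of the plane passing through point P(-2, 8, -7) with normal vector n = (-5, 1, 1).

The plane through P with normal n = (a, b, c) satisfies n·(r - P) = 0,
i.e. ax + by + cz = a·x₀ + b·y₀ + c·z₀.
d = (-5)·(-2) + 1·8 + 1·(-7)
  = 10 + 8 - 7
  = 11
Equation: -5x + y + z = 11

-5x + y + z = 11


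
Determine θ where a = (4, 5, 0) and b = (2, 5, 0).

a·b = 4·2 + 5·5 + 0·0 = 8 + 25 + 0 = 33
|a| = √(4² + 5² + 0²) = √41 ≈ 6.403
|b| = √(2² + 5² + 0²) = √29 ≈ 5.385
cos θ = (a·b)/(|a||b|) = 33/(6.403·5.385) ≈ 0.957
θ = arccos(0.957) ≈ 16.86°

16.86°


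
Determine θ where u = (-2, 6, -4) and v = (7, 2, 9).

u·v = (-2)·7 + 6·2 + (-4)·9 = -14 + 12 - 36 = -38
|u| = √((-2)² + 6² + (-4)²) = √56 ≈ 7.483
|v| = √(7² + 2² + 9²) = √134 ≈ 11.58
cos θ = (u·v)/(|u||v|) = -38/(7.483·11.58) ≈ -0.4387
θ = arccos(-0.4387) ≈ 116°

116°


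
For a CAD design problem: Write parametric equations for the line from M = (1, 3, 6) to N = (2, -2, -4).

Direction vector d = N - M = (2 - 1, -2 - 3, -4 - 6) = (1, -5, -10)
Parametric form r = M + t·d:
x = 1 + t, y = 3 - 5t, z = 6 - 10t

x = 1 + t, y = 3 - 5t, z = 6 - 10t


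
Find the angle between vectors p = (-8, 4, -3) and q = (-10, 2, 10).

p·q = (-8)·(-10) + 4·2 + (-3)·10 = 80 + 8 - 30 = 58
|p| = √((-8)² + 4² + (-3)²) = √89 ≈ 9.434
|q| = √((-10)² + 2² + 10²) = √204 ≈ 14.28
cos θ = (p·q)/(|p||q|) = 58/(9.434·14.28) ≈ 0.4304
θ = arccos(0.4304) ≈ 64.5°

64.5°


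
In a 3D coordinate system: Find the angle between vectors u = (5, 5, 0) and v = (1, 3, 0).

u·v = 5·1 + 5·3 + 0·0 = 5 + 15 + 0 = 20
|u| = √(5² + 5² + 0²) = √50 ≈ 7.071
|v| = √(1² + 3² + 0²) = √10 ≈ 3.162
cos θ = (u·v)/(|u||v|) = 20/(7.071·3.162) ≈ 0.8944
θ = arccos(0.8944) ≈ 26.57°

26.57°


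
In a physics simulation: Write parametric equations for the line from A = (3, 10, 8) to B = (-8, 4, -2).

Direction vector d = B - A = (-8 - 3, 4 - 10, -2 - 8) = (-11, -6, -10)
Parametric form r = A + t·d:
x = 3 - 11t, y = 10 - 6t, z = 8 - 10t

x = 3 - 11t, y = 10 - 6t, z = 8 - 10t


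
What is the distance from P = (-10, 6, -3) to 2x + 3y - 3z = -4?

distance = |a·x₀ + b·y₀ + c·z₀ - d| / √(a² + b² + c²)
  = |2·(-10) + 3·6 + (-3)·(-3) - (-4)| / √(2² + 3² + (-3)²)
  = |-20 + 18 + 9 + 4| / √(4 + 9 + 9)
  = |11| / √22
  = 11 / 4.69
  ≈ 2.345

2.345


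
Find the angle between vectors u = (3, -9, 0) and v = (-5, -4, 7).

u·v = 3·(-5) + (-9)·(-4) + 0·7 = -15 + 36 + 0 = 21
|u| = √(3² + (-9)² + 0²) = √90 ≈ 9.487
|v| = √((-5)² + (-4)² + 7²) = √90 ≈ 9.487
cos θ = (u·v)/(|u||v|) = 21/(9.487·9.487) ≈ 0.2333
θ = arccos(0.2333) ≈ 76.51°

76.51°


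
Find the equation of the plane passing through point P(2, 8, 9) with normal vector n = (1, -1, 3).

The plane through P with normal n = (a, b, c) satisfies n·(r - P) = 0,
i.e. ax + by + cz = a·x₀ + b·y₀ + c·z₀.
d = 1·2 + (-1)·8 + 3·9
  = 2 - 8 + 27
  = 21
Equation: x - y + 3z = 21

x - y + 3z = 21


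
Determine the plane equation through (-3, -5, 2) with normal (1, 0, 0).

The plane through P with normal n = (a, b, c) satisfies n·(r - P) = 0,
i.e. ax + by + cz = a·x₀ + b·y₀ + c·z₀.
d = 1·(-3) + 0·(-5) + 0·2
  = -3 + 0 + 0
  = -3
Equation: x = -3

x = -3


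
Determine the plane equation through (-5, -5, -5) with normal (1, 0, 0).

The plane through P with normal n = (a, b, c) satisfies n·(r - P) = 0,
i.e. ax + by + cz = a·x₀ + b·y₀ + c·z₀.
d = 1·(-5) + 0·(-5) + 0·(-5)
  = -5 + 0 + 0
  = -5
Equation: x = -5

x = -5


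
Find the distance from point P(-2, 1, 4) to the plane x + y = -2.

distance = |a·x₀ + b·y₀ + c·z₀ - d| / √(a² + b² + c²)
  = |1·(-2) + 1·1 + 0·4 - (-2)| / √(1² + 1² + 0²)
  = |-2 + 1 + 0 + 2| / √(1 + 1 + 0)
  = |1| / √2
  = 1 / 1.414
  ≈ 0.7071

0.7071


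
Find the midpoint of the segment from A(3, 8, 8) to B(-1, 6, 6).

M = ((x₁+x₂)/2, (y₁+y₂)/2, (z₁+z₂)/2)
  = ((3 - 1)/2, (8 + 6)/2, (8 + 6)/2)
  = (2/2, 14/2, 14/2)
  = (1, 7, 7)

(1, 7, 7)


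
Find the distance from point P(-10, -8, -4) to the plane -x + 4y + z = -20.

distance = |a·x₀ + b·y₀ + c·z₀ - d| / √(a² + b² + c²)
  = |(-1)·(-10) + 4·(-8) + 1·(-4) - (-20)| / √((-1)² + 4² + 1²)
  = |10 - 32 - 4 + 20| / √(1 + 16 + 1)
  = |-6| / √18
  = 6 / 4.243
  ≈ 1.414

1.414


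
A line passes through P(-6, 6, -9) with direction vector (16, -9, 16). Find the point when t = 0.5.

P(t) = P + t·d
  = (-6 + 16·0.5, 6 + (-9)·0.5, -9 + 16·0.5)
  = (-6 + 8, 6 - 4.5, -9 + 8)
  = (2, 1.5, -1)

(2, 1.5, -1)


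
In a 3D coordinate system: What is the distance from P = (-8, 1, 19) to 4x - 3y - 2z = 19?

distance = |a·x₀ + b·y₀ + c·z₀ - d| / √(a² + b² + c²)
  = |4·(-8) + (-3)·1 + (-2)·19 - 19| / √(4² + (-3)² + (-2)²)
  = |-32 - 3 - 38 - 19| / √(16 + 9 + 4)
  = |-92| / √29
  = 92 / 5.385
  ≈ 17.08

17.08


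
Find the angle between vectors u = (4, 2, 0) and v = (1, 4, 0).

u·v = 4·1 + 2·4 + 0·0 = 4 + 8 + 0 = 12
|u| = √(4² + 2² + 0²) = √20 ≈ 4.472
|v| = √(1² + 4² + 0²) = √17 ≈ 4.123
cos θ = (u·v)/(|u||v|) = 12/(4.472·4.123) ≈ 0.6508
θ = arccos(0.6508) ≈ 49.4°

49.4°


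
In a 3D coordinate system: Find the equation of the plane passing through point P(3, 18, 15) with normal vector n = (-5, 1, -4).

The plane through P with normal n = (a, b, c) satisfies n·(r - P) = 0,
i.e. ax + by + cz = a·x₀ + b·y₀ + c·z₀.
d = (-5)·3 + 1·18 + (-4)·15
  = -15 + 18 - 60
  = -57
Equation: -5x + y - 4z = -57

-5x + y - 4z = -57


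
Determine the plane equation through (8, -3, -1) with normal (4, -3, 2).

The plane through P with normal n = (a, b, c) satisfies n·(r - P) = 0,
i.e. ax + by + cz = a·x₀ + b·y₀ + c·z₀.
d = 4·8 + (-3)·(-3) + 2·(-1)
  = 32 + 9 - 2
  = 39
Equation: 4x - 3y + 2z = 39

4x - 3y + 2z = 39


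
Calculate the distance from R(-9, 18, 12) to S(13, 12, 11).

d = √[(x₂-x₁)² + (y₂-y₁)² + (z₂-z₁)²]
  = √[22² + (-6)² + (-1)²]
  = √[484 + 36 + 1]
  = √521
  ≈ 22.83

22.83


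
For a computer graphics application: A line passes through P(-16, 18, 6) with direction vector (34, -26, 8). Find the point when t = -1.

P(t) = P + t·d
  = (-16 + 34·(-1), 18 + (-26)·(-1), 6 + 8·(-1))
  = (-16 - 34, 18 + 26, 6 - 8)
  = (-50, 44, -2)

(-50, 44, -2)


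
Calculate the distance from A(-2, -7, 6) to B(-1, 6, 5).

d = √[(x₂-x₁)² + (y₂-y₁)² + (z₂-z₁)²]
  = √[1² + 13² + (-1)²]
  = √[1 + 169 + 1]
  = √171
  ≈ 13.08

13.08


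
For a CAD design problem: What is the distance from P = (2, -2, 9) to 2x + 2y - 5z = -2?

distance = |a·x₀ + b·y₀ + c·z₀ - d| / √(a² + b² + c²)
  = |2·2 + 2·(-2) + (-5)·9 - (-2)| / √(2² + 2² + (-5)²)
  = |4 - 4 - 45 + 2| / √(4 + 4 + 25)
  = |-43| / √33
  = 43 / 5.745
  ≈ 7.485

7.485


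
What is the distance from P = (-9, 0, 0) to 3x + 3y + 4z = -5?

distance = |a·x₀ + b·y₀ + c·z₀ - d| / √(a² + b² + c²)
  = |3·(-9) + 3·0 + 4·0 - (-5)| / √(3² + 3² + 4²)
  = |-27 + 0 + 0 + 5| / √(9 + 9 + 16)
  = |-22| / √34
  = 22 / 5.831
  ≈ 3.773

3.773


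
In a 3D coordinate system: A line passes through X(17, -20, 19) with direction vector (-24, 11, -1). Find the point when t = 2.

P(t) = X + t·d
  = (17 + (-24)·2, -20 + 11·2, 19 + (-1)·2)
  = (17 - 48, -20 + 22, 19 - 2)
  = (-31, 2, 17)

(-31, 2, 17)


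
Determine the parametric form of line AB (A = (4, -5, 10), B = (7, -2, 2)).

Direction vector d = B - A = (7 - 4, -2 + 5, 2 - 10) = (3, 3, -8)
Parametric form r = A + t·d:
x = 4 + 3t, y = -5 + 3t, z = 10 - 8t

x = 4 + 3t, y = -5 + 3t, z = 10 - 8t


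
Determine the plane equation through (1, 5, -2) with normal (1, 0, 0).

The plane through P with normal n = (a, b, c) satisfies n·(r - P) = 0,
i.e. ax + by + cz = a·x₀ + b·y₀ + c·z₀.
d = 1·1 + 0·5 + 0·(-2)
  = 1 + 0 + 0
  = 1
Equation: x = 1

x = 1


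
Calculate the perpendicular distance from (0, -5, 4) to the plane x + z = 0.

distance = |a·x₀ + b·y₀ + c·z₀ - d| / √(a² + b² + c²)
  = |1·0 + 0·(-5) + 1·4 - 0| / √(1² + 0² + 1²)
  = |0 + 0 + 4 + 0| / √(1 + 0 + 1)
  = |4| / √2
  = 4 / 1.414
  ≈ 2.828

2.828


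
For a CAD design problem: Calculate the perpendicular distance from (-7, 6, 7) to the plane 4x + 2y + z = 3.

distance = |a·x₀ + b·y₀ + c·z₀ - d| / √(a² + b² + c²)
  = |4·(-7) + 2·6 + 1·7 - 3| / √(4² + 2² + 1²)
  = |-28 + 12 + 7 - 3| / √(16 + 4 + 1)
  = |-12| / √21
  = 12 / 4.583
  ≈ 2.619

2.619


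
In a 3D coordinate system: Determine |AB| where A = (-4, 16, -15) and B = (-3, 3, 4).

d = √[(x₂-x₁)² + (y₂-y₁)² + (z₂-z₁)²]
  = √[1² + (-13)² + 19²]
  = √[1 + 169 + 361]
  = √531
  ≈ 23.04

23.04


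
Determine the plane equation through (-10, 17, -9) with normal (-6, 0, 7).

The plane through P with normal n = (a, b, c) satisfies n·(r - P) = 0,
i.e. ax + by + cz = a·x₀ + b·y₀ + c·z₀.
d = (-6)·(-10) + 0·17 + 7·(-9)
  = 60 + 0 - 63
  = -3
Equation: -6x + 7z = -3

-6x + 7z = -3


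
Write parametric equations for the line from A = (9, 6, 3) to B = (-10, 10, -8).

Direction vector d = B - A = (-10 - 9, 10 - 6, -8 - 3) = (-19, 4, -11)
Parametric form r = A + t·d:
x = 9 - 19t, y = 6 + 4t, z = 3 - 11t

x = 9 - 19t, y = 6 + 4t, z = 3 - 11t


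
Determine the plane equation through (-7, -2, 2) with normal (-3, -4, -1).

The plane through P with normal n = (a, b, c) satisfies n·(r - P) = 0,
i.e. ax + by + cz = a·x₀ + b·y₀ + c·z₀.
d = (-3)·(-7) + (-4)·(-2) + (-1)·2
  = 21 + 8 - 2
  = 27
Equation: -3x - 4y - z = 27

-3x - 4y - z = 27


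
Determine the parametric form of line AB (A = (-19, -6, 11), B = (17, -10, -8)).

Direction vector d = B - A = (17 + 19, -10 + 6, -8 - 11) = (36, -4, -19)
Parametric form r = A + t·d:
x = -19 + 36t, y = -6 - 4t, z = 11 - 19t

x = -19 + 36t, y = -6 - 4t, z = 11 - 19t


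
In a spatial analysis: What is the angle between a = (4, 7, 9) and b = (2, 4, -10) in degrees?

a·b = 4·2 + 7·4 + 9·(-10) = 8 + 28 - 90 = -54
|a| = √(4² + 7² + 9²) = √146 ≈ 12.08
|b| = √(2² + 4² + (-10)²) = √120 ≈ 10.95
cos θ = (a·b)/(|a||b|) = -54/(12.08·10.95) ≈ -0.408
θ = arccos(-0.408) ≈ 114.1°

114.1°


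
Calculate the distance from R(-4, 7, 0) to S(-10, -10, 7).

d = √[(x₂-x₁)² + (y₂-y₁)² + (z₂-z₁)²]
  = √[(-6)² + (-17)² + 7²]
  = √[36 + 289 + 49]
  = √374
  ≈ 19.34

19.34


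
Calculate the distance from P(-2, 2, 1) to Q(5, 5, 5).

d = √[(x₂-x₁)² + (y₂-y₁)² + (z₂-z₁)²]
  = √[7² + 3² + 4²]
  = √[49 + 9 + 16]
  = √74
  ≈ 8.602

8.602


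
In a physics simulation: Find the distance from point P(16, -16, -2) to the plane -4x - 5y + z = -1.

distance = |a·x₀ + b·y₀ + c·z₀ - d| / √(a² + b² + c²)
  = |(-4)·16 + (-5)·(-16) + 1·(-2) - (-1)| / √((-4)² + (-5)² + 1²)
  = |-64 + 80 - 2 + 1| / √(16 + 25 + 1)
  = |15| / √42
  = 15 / 6.481
  ≈ 2.315

2.315


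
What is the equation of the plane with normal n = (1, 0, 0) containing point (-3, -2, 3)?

The plane through P with normal n = (a, b, c) satisfies n·(r - P) = 0,
i.e. ax + by + cz = a·x₀ + b·y₀ + c·z₀.
d = 1·(-3) + 0·(-2) + 0·3
  = -3 + 0 + 0
  = -3
Equation: x = -3

x = -3


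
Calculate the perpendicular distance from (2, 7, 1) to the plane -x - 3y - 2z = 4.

distance = |a·x₀ + b·y₀ + c·z₀ - d| / √(a² + b² + c²)
  = |(-1)·2 + (-3)·7 + (-2)·1 - 4| / √((-1)² + (-3)² + (-2)²)
  = |-2 - 21 - 2 - 4| / √(1 + 9 + 4)
  = |-29| / √14
  = 29 / 3.742
  ≈ 7.751

7.751


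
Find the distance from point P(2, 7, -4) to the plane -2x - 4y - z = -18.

distance = |a·x₀ + b·y₀ + c·z₀ - d| / √(a² + b² + c²)
  = |(-2)·2 + (-4)·7 + (-1)·(-4) - (-18)| / √((-2)² + (-4)² + (-1)²)
  = |-4 - 28 + 4 + 18| / √(4 + 16 + 1)
  = |-10| / √21
  = 10 / 4.583
  ≈ 2.182

2.182


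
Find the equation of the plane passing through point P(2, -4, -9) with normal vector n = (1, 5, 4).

The plane through P with normal n = (a, b, c) satisfies n·(r - P) = 0,
i.e. ax + by + cz = a·x₀ + b·y₀ + c·z₀.
d = 1·2 + 5·(-4) + 4·(-9)
  = 2 - 20 - 36
  = -54
Equation: x + 5y + 4z = -54

x + 5y + 4z = -54


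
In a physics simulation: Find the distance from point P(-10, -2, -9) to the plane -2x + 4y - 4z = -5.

distance = |a·x₀ + b·y₀ + c·z₀ - d| / √(a² + b² + c²)
  = |(-2)·(-10) + 4·(-2) + (-4)·(-9) - (-5)| / √((-2)² + 4² + (-4)²)
  = |20 - 8 + 36 + 5| / √(4 + 16 + 16)
  = |53| / √36
  = 53 / 6
  ≈ 8.833

8.833


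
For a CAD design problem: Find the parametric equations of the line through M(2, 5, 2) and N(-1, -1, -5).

Direction vector d = N - M = (-1 - 2, -1 - 5, -5 - 2) = (-3, -6, -7)
Parametric form r = M + t·d:
x = 2 - 3t, y = 5 - 6t, z = 2 - 7t

x = 2 - 3t, y = 5 - 6t, z = 2 - 7t


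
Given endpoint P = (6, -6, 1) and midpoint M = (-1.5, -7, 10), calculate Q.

Q = 2M - P
  = (2·(-1.5) - 6, 2·(-7) - (-6), 2·10 - 1)
  = (-3 - 6, -14 + 6, 20 - 1)
  = (-9, -8, 19)

(-9, -8, 19)


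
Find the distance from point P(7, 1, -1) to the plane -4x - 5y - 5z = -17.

distance = |a·x₀ + b·y₀ + c·z₀ - d| / √(a² + b² + c²)
  = |(-4)·7 + (-5)·1 + (-5)·(-1) - (-17)| / √((-4)² + (-5)² + (-5)²)
  = |-28 - 5 + 5 + 17| / √(16 + 25 + 25)
  = |-11| / √66
  = 11 / 8.124
  ≈ 1.354

1.354


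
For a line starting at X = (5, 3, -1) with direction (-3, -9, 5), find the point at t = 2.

P(t) = X + t·d
  = (5 + (-3)·2, 3 + (-9)·2, -1 + 5·2)
  = (5 - 6, 3 - 18, -1 + 10)
  = (-1, -15, 9)

(-1, -15, 9)


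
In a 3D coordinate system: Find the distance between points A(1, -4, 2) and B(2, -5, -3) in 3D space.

d = √[(x₂-x₁)² + (y₂-y₁)² + (z₂-z₁)²]
  = √[1² + (-1)² + (-5)²]
  = √[1 + 1 + 25]
  = √27
  ≈ 5.196

5.196


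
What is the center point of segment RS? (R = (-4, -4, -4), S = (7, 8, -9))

M = ((x₁+x₂)/2, (y₁+y₂)/2, (z₁+z₂)/2)
  = ((-4 + 7)/2, (-4 + 8)/2, (-4 - 9)/2)
  = (3/2, 4/2, -13/2)
  = (1.5, 2, -6.5)

(1.5, 2, -6.5)


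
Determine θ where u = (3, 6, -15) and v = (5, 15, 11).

u·v = 3·5 + 6·15 + (-15)·11 = 15 + 90 - 165 = -60
|u| = √(3² + 6² + (-15)²) = √270 ≈ 16.43
|v| = √(5² + 15² + 11²) = √371 ≈ 19.26
cos θ = (u·v)/(|u||v|) = -60/(16.43·19.26) ≈ -0.1896
θ = arccos(-0.1896) ≈ 100.9°

100.9°


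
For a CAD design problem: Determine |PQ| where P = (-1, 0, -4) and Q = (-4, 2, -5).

d = √[(x₂-x₁)² + (y₂-y₁)² + (z₂-z₁)²]
  = √[(-3)² + 2² + (-1)²]
  = √[9 + 4 + 1]
  = √14
  ≈ 3.742

3.742


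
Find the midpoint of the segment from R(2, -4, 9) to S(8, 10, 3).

M = ((x₁+x₂)/2, (y₁+y₂)/2, (z₁+z₂)/2)
  = ((2 + 8)/2, (-4 + 10)/2, (9 + 3)/2)
  = (10/2, 6/2, 12/2)
  = (5, 3, 6)

(5, 3, 6)


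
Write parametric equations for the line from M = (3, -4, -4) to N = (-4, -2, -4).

Direction vector d = N - M = (-4 - 3, -2 + 4, -4 + 4) = (-7, 2, 0)
Parametric form r = M + t·d:
x = 3 - 7t, y = -4 + 2t, z = -4

x = 3 - 7t, y = -4 + 2t, z = -4


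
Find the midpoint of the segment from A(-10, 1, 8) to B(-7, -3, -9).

M = ((x₁+x₂)/2, (y₁+y₂)/2, (z₁+z₂)/2)
  = ((-10 - 7)/2, (1 - 3)/2, (8 - 9)/2)
  = (-17/2, -2/2, -1/2)
  = (-8.5, -1, -0.5)

(-8.5, -1, -0.5)


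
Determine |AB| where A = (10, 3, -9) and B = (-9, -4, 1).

d = √[(x₂-x₁)² + (y₂-y₁)² + (z₂-z₁)²]
  = √[(-19)² + (-7)² + 10²]
  = √[361 + 49 + 100]
  = √510
  ≈ 22.58

22.58


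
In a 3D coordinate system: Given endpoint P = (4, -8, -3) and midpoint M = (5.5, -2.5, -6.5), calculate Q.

Q = 2M - P
  = (2·5.5 - 4, 2·(-2.5) - (-8), 2·(-6.5) - (-3))
  = (11 - 4, -5 + 8, -13 + 3)
  = (7, 3, -10)

(7, 3, -10)


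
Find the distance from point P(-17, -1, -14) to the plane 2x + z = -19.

distance = |a·x₀ + b·y₀ + c·z₀ - d| / √(a² + b² + c²)
  = |2·(-17) + 0·(-1) + 1·(-14) - (-19)| / √(2² + 0² + 1²)
  = |-34 + 0 - 14 + 19| / √(4 + 0 + 1)
  = |-29| / √5
  = 29 / 2.236
  ≈ 12.97

12.97


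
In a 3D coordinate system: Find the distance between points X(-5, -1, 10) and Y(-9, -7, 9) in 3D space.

d = √[(x₂-x₁)² + (y₂-y₁)² + (z₂-z₁)²]
  = √[(-4)² + (-6)² + (-1)²]
  = √[16 + 36 + 1]
  = √53
  ≈ 7.28

7.28


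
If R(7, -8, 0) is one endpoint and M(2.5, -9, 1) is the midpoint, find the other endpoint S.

S = 2M - R
  = (2·2.5 - 7, 2·(-9) - (-8), 2·1 - 0)
  = (5 - 7, -18 + 8, 2 + 0)
  = (-2, -10, 2)

(-2, -10, 2)


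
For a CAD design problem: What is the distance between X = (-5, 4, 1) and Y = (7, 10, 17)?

d = √[(x₂-x₁)² + (y₂-y₁)² + (z₂-z₁)²]
  = √[12² + 6² + 16²]
  = √[144 + 36 + 256]
  = √436
  ≈ 20.88

20.88


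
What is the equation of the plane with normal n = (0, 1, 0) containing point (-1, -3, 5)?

The plane through P with normal n = (a, b, c) satisfies n·(r - P) = 0,
i.e. ax + by + cz = a·x₀ + b·y₀ + c·z₀.
d = 0·(-1) + 1·(-3) + 0·5
  = 0 - 3 + 0
  = -3
Equation: y = -3

y = -3


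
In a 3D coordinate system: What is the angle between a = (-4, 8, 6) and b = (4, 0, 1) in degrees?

a·b = (-4)·4 + 8·0 + 6·1 = -16 + 0 + 6 = -10
|a| = √((-4)² + 8² + 6²) = √116 ≈ 10.77
|b| = √(4² + 0² + 1²) = √17 ≈ 4.123
cos θ = (a·b)/(|a||b|) = -10/(10.77·4.123) ≈ -0.2252
θ = arccos(-0.2252) ≈ 103°

103°


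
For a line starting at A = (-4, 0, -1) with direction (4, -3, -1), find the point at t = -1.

P(t) = A + t·d
  = (-4 + 4·(-1), 0 + (-3)·(-1), -1 + (-1)·(-1))
  = (-4 - 4, 0 + 3, -1 + 1)
  = (-8, 3, 0)

(-8, 3, 0)


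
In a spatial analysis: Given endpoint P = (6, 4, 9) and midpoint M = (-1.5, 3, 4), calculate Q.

Q = 2M - P
  = (2·(-1.5) - 6, 2·3 - 4, 2·4 - 9)
  = (-3 - 6, 6 - 4, 8 - 9)
  = (-9, 2, -1)

(-9, 2, -1)


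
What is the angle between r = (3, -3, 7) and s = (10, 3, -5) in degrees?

r·s = 3·10 + (-3)·3 + 7·(-5) = 30 - 9 - 35 = -14
|r| = √(3² + (-3)² + 7²) = √67 ≈ 8.185
|s| = √(10² + 3² + (-5)²) = √134 ≈ 11.58
cos θ = (r·s)/(|r||s|) = -14/(8.185·11.58) ≈ -0.1478
θ = arccos(-0.1478) ≈ 98.5°

98.5°


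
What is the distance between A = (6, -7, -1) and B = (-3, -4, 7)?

d = √[(x₂-x₁)² + (y₂-y₁)² + (z₂-z₁)²]
  = √[(-9)² + 3² + 8²]
  = √[81 + 9 + 64]
  = √154
  ≈ 12.41

12.41


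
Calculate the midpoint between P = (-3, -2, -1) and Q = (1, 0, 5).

M = ((x₁+x₂)/2, (y₁+y₂)/2, (z₁+z₂)/2)
  = ((-3 + 1)/2, (-2 + 0)/2, (-1 + 5)/2)
  = (-2/2, -2/2, 4/2)
  = (-1, -1, 2)

(-1, -1, 2)


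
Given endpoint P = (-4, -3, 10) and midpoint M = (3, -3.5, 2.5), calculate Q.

Q = 2M - P
  = (2·3 - (-4), 2·(-3.5) - (-3), 2·2.5 - 10)
  = (6 + 4, -7 + 3, 5 - 10)
  = (10, -4, -5)

(10, -4, -5)


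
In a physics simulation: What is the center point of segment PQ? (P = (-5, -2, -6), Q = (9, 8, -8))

M = ((x₁+x₂)/2, (y₁+y₂)/2, (z₁+z₂)/2)
  = ((-5 + 9)/2, (-2 + 8)/2, (-6 - 8)/2)
  = (4/2, 6/2, -14/2)
  = (2, 3, -7)

(2, 3, -7)


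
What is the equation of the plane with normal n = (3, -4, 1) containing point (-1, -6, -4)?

The plane through P with normal n = (a, b, c) satisfies n·(r - P) = 0,
i.e. ax + by + cz = a·x₀ + b·y₀ + c·z₀.
d = 3·(-1) + (-4)·(-6) + 1·(-4)
  = -3 + 24 - 4
  = 17
Equation: 3x - 4y + z = 17

3x - 4y + z = 17


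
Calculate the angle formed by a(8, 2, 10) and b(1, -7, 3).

a·b = 8·1 + 2·(-7) + 10·3 = 8 - 14 + 30 = 24
|a| = √(8² + 2² + 10²) = √168 ≈ 12.96
|b| = √(1² + (-7)² + 3²) = √59 ≈ 7.681
cos θ = (a·b)/(|a||b|) = 24/(12.96·7.681) ≈ 0.2411
θ = arccos(0.2411) ≈ 76.05°

76.05°


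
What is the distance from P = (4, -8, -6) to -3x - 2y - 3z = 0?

distance = |a·x₀ + b·y₀ + c·z₀ - d| / √(a² + b² + c²)
  = |(-3)·4 + (-2)·(-8) + (-3)·(-6) - 0| / √((-3)² + (-2)² + (-3)²)
  = |-12 + 16 + 18 + 0| / √(9 + 4 + 9)
  = |22| / √22
  = 22 / 4.69
  ≈ 4.69

4.69


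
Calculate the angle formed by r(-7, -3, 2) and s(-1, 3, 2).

r·s = (-7)·(-1) + (-3)·3 + 2·2 = 7 - 9 + 4 = 2
|r| = √((-7)² + (-3)² + 2²) = √62 ≈ 7.874
|s| = √((-1)² + 3² + 2²) = √14 ≈ 3.742
cos θ = (r·s)/(|r||s|) = 2/(7.874·3.742) ≈ 0.06788
θ = arccos(0.06788) ≈ 86.11°

86.11°


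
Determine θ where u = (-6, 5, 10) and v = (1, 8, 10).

u·v = (-6)·1 + 5·8 + 10·10 = -6 + 40 + 100 = 134
|u| = √((-6)² + 5² + 10²) = √161 ≈ 12.69
|v| = √(1² + 8² + 10²) = √165 ≈ 12.85
cos θ = (u·v)/(|u||v|) = 134/(12.69·12.85) ≈ 0.8221
θ = arccos(0.8221) ≈ 34.7°

34.7°


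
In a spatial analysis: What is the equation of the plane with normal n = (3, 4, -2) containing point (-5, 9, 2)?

The plane through P with normal n = (a, b, c) satisfies n·(r - P) = 0,
i.e. ax + by + cz = a·x₀ + b·y₀ + c·z₀.
d = 3·(-5) + 4·9 + (-2)·2
  = -15 + 36 - 4
  = 17
Equation: 3x + 4y - 2z = 17

3x + 4y - 2z = 17


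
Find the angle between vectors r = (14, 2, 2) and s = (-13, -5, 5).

r·s = 14·(-13) + 2·(-5) + 2·5 = -182 - 10 + 10 = -182
|r| = √(14² + 2² + 2²) = √204 ≈ 14.28
|s| = √((-13)² + (-5)² + 5²) = √219 ≈ 14.8
cos θ = (r·s)/(|r||s|) = -182/(14.28·14.8) ≈ -0.8611
θ = arccos(-0.8611) ≈ 149.4°

149.4°


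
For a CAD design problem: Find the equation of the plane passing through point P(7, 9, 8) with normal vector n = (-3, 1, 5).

The plane through P with normal n = (a, b, c) satisfies n·(r - P) = 0,
i.e. ax + by + cz = a·x₀ + b·y₀ + c·z₀.
d = (-3)·7 + 1·9 + 5·8
  = -21 + 9 + 40
  = 28
Equation: -3x + y + 5z = 28

-3x + y + 5z = 28


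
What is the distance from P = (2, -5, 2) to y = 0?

distance = |a·x₀ + b·y₀ + c·z₀ - d| / √(a² + b² + c²)
  = |0·2 + 1·(-5) + 0·2 - 0| / √(0² + 1² + 0²)
  = |0 - 5 + 0 + 0| / √(0 + 1 + 0)
  = |-5| / √1
  = 5 / 1
  ≈ 5

5


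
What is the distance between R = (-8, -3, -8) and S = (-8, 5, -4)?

d = √[(x₂-x₁)² + (y₂-y₁)² + (z₂-z₁)²]
  = √[0² + 8² + 4²]
  = √[0 + 64 + 16]
  = √80
  ≈ 8.944

8.944


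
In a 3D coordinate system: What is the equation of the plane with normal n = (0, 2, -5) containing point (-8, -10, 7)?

The plane through P with normal n = (a, b, c) satisfies n·(r - P) = 0,
i.e. ax + by + cz = a·x₀ + b·y₀ + c·z₀.
d = 0·(-8) + 2·(-10) + (-5)·7
  = 0 - 20 - 35
  = -55
Equation: 2y - 5z = -55

2y - 5z = -55


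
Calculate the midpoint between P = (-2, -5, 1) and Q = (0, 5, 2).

M = ((x₁+x₂)/2, (y₁+y₂)/2, (z₁+z₂)/2)
  = ((-2 + 0)/2, (-5 + 5)/2, (1 + 2)/2)
  = (-2/2, 0/2, 3/2)
  = (-1, 0, 1.5)

(-1, 0, 1.5)


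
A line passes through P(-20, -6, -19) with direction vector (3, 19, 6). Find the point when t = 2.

P(t) = P + t·d
  = (-20 + 3·2, -6 + 19·2, -19 + 6·2)
  = (-20 + 6, -6 + 38, -19 + 12)
  = (-14, 32, -7)

(-14, 32, -7)


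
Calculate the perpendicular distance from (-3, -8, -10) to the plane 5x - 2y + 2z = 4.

distance = |a·x₀ + b·y₀ + c·z₀ - d| / √(a² + b² + c²)
  = |5·(-3) + (-2)·(-8) + 2·(-10) - 4| / √(5² + (-2)² + 2²)
  = |-15 + 16 - 20 - 4| / √(25 + 4 + 4)
  = |-23| / √33
  = 23 / 5.745
  ≈ 4.004

4.004


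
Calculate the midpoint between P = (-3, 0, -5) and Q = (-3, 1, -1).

M = ((x₁+x₂)/2, (y₁+y₂)/2, (z₁+z₂)/2)
  = ((-3 - 3)/2, (0 + 1)/2, (-5 - 1)/2)
  = (-6/2, 1/2, -6/2)
  = (-3, 0.5, -3)

(-3, 0.5, -3)


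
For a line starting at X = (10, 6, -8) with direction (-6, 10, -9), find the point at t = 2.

P(t) = X + t·d
  = (10 + (-6)·2, 6 + 10·2, -8 + (-9)·2)
  = (10 - 12, 6 + 20, -8 - 18)
  = (-2, 26, -26)

(-2, 26, -26)


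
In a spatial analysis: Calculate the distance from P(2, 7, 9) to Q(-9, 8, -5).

d = √[(x₂-x₁)² + (y₂-y₁)² + (z₂-z₁)²]
  = √[(-11)² + 1² + (-14)²]
  = √[121 + 1 + 196]
  = √318
  ≈ 17.83

17.83


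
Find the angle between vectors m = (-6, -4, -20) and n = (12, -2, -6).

m·n = (-6)·12 + (-4)·(-2) + (-20)·(-6) = -72 + 8 + 120 = 56
|m| = √((-6)² + (-4)² + (-20)²) = √452 ≈ 21.26
|n| = √(12² + (-2)² + (-6)²) = √184 ≈ 13.56
cos θ = (m·n)/(|m||n|) = 56/(21.26·13.56) ≈ 0.1942
θ = arccos(0.1942) ≈ 78.8°

78.8°


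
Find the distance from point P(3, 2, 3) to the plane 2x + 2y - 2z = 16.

distance = |a·x₀ + b·y₀ + c·z₀ - d| / √(a² + b² + c²)
  = |2·3 + 2·2 + (-2)·3 - 16| / √(2² + 2² + (-2)²)
  = |6 + 4 - 6 - 16| / √(4 + 4 + 4)
  = |-12| / √12
  = 12 / 3.464
  ≈ 3.464

3.464


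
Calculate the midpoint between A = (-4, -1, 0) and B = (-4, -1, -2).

M = ((x₁+x₂)/2, (y₁+y₂)/2, (z₁+z₂)/2)
  = ((-4 - 4)/2, (-1 - 1)/2, (0 - 2)/2)
  = (-8/2, -2/2, -2/2)
  = (-4, -1, -1)

(-4, -1, -1)


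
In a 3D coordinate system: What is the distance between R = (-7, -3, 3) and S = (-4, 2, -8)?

d = √[(x₂-x₁)² + (y₂-y₁)² + (z₂-z₁)²]
  = √[3² + 5² + (-11)²]
  = √[9 + 25 + 121]
  = √155
  ≈ 12.45

12.45


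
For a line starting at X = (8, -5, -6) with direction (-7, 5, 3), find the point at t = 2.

P(t) = X + t·d
  = (8 + (-7)·2, -5 + 5·2, -6 + 3·2)
  = (8 - 14, -5 + 10, -6 + 6)
  = (-6, 5, 0)

(-6, 5, 0)


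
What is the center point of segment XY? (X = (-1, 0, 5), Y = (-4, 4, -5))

M = ((x₁+x₂)/2, (y₁+y₂)/2, (z₁+z₂)/2)
  = ((-1 - 4)/2, (0 + 4)/2, (5 - 5)/2)
  = (-5/2, 4/2, 0/2)
  = (-2.5, 2, 0)

(-2.5, 2, 0)


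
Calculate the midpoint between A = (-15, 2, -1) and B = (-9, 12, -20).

M = ((x₁+x₂)/2, (y₁+y₂)/2, (z₁+z₂)/2)
  = ((-15 - 9)/2, (2 + 12)/2, (-1 - 20)/2)
  = (-24/2, 14/2, -21/2)
  = (-12, 7, -10.5)

(-12, 7, -10.5)


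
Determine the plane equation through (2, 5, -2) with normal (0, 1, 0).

The plane through P with normal n = (a, b, c) satisfies n·(r - P) = 0,
i.e. ax + by + cz = a·x₀ + b·y₀ + c·z₀.
d = 0·2 + 1·5 + 0·(-2)
  = 0 + 5 + 0
  = 5
Equation: y = 5

y = 5


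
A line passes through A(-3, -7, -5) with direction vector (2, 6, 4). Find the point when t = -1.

P(t) = A + t·d
  = (-3 + 2·(-1), -7 + 6·(-1), -5 + 4·(-1))
  = (-3 - 2, -7 - 6, -5 - 4)
  = (-5, -13, -9)

(-5, -13, -9)


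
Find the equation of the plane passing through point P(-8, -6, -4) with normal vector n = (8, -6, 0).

The plane through P with normal n = (a, b, c) satisfies n·(r - P) = 0,
i.e. ax + by + cz = a·x₀ + b·y₀ + c·z₀.
d = 8·(-8) + (-6)·(-6) + 0·(-4)
  = -64 + 36 + 0
  = -28
Equation: 8x - 6y = -28

8x - 6y = -28


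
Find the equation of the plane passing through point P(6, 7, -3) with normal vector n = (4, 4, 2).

The plane through P with normal n = (a, b, c) satisfies n·(r - P) = 0,
i.e. ax + by + cz = a·x₀ + b·y₀ + c·z₀.
d = 4·6 + 4·7 + 2·(-3)
  = 24 + 28 - 6
  = 46
Equation: 4x + 4y + 2z = 46

4x + 4y + 2z = 46


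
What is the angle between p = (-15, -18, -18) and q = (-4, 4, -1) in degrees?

p·q = (-15)·(-4) + (-18)·4 + (-18)·(-1) = 60 - 72 + 18 = 6
|p| = √((-15)² + (-18)² + (-18)²) = √873 ≈ 29.55
|q| = √((-4)² + 4² + (-1)²) = √33 ≈ 5.745
cos θ = (p·q)/(|p||q|) = 6/(29.55·5.745) ≈ 0.03535
θ = arccos(0.03535) ≈ 87.97°

87.97°


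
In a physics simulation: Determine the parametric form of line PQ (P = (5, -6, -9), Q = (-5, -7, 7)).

Direction vector d = Q - P = (-5 - 5, -7 + 6, 7 + 9) = (-10, -1, 16)
Parametric form r = P + t·d:
x = 5 - 10t, y = -6 - t, z = -9 + 16t

x = 5 - 10t, y = -6 - t, z = -9 + 16t


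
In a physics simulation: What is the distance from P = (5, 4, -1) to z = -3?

distance = |a·x₀ + b·y₀ + c·z₀ - d| / √(a² + b² + c²)
  = |0·5 + 0·4 + 1·(-1) - (-3)| / √(0² + 0² + 1²)
  = |0 + 0 - 1 + 3| / √(0 + 0 + 1)
  = |2| / √1
  = 2 / 1
  ≈ 2

2


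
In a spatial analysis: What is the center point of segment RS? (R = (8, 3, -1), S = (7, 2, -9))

M = ((x₁+x₂)/2, (y₁+y₂)/2, (z₁+z₂)/2)
  = ((8 + 7)/2, (3 + 2)/2, (-1 - 9)/2)
  = (15/2, 5/2, -10/2)
  = (7.5, 2.5, -5)

(7.5, 2.5, -5)


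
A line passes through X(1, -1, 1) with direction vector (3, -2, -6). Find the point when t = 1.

P(t) = X + t·d
  = (1 + 3·1, -1 + (-2)·1, 1 + (-6)·1)
  = (1 + 3, -1 - 2, 1 - 6)
  = (4, -3, -5)

(4, -3, -5)


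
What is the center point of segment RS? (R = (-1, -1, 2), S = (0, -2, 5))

M = ((x₁+x₂)/2, (y₁+y₂)/2, (z₁+z₂)/2)
  = ((-1 + 0)/2, (-1 - 2)/2, (2 + 5)/2)
  = (-1/2, -3/2, 7/2)
  = (-0.5, -1.5, 3.5)

(-0.5, -1.5, 3.5)


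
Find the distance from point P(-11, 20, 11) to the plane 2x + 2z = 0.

distance = |a·x₀ + b·y₀ + c·z₀ - d| / √(a² + b² + c²)
  = |2·(-11) + 0·20 + 2·11 - 0| / √(2² + 0² + 2²)
  = |-22 + 0 + 22 + 0| / √(4 + 0 + 4)
  = |0| / √8
  = 0 / 2.828
  ≈ 0

0


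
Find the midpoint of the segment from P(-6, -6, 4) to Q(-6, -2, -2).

M = ((x₁+x₂)/2, (y₁+y₂)/2, (z₁+z₂)/2)
  = ((-6 - 6)/2, (-6 - 2)/2, (4 - 2)/2)
  = (-12/2, -8/2, 2/2)
  = (-6, -4, 1)

(-6, -4, 1)


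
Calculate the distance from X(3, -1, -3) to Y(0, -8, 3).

d = √[(x₂-x₁)² + (y₂-y₁)² + (z₂-z₁)²]
  = √[(-3)² + (-7)² + 6²]
  = √[9 + 49 + 36]
  = √94
  ≈ 9.695

9.695


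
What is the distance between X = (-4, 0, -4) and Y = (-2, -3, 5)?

d = √[(x₂-x₁)² + (y₂-y₁)² + (z₂-z₁)²]
  = √[2² + (-3)² + 9²]
  = √[4 + 9 + 81]
  = √94
  ≈ 9.695

9.695


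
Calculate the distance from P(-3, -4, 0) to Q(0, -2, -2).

d = √[(x₂-x₁)² + (y₂-y₁)² + (z₂-z₁)²]
  = √[3² + 2² + (-2)²]
  = √[9 + 4 + 4]
  = √17
  ≈ 4.123

4.123


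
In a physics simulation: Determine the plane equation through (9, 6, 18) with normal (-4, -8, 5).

The plane through P with normal n = (a, b, c) satisfies n·(r - P) = 0,
i.e. ax + by + cz = a·x₀ + b·y₀ + c·z₀.
d = (-4)·9 + (-8)·6 + 5·18
  = -36 - 48 + 90
  = 6
Equation: -4x - 8y + 5z = 6

-4x - 8y + 5z = 6


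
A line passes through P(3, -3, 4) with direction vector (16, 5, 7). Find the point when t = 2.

P(t) = P + t·d
  = (3 + 16·2, -3 + 5·2, 4 + 7·2)
  = (3 + 32, -3 + 10, 4 + 14)
  = (35, 7, 18)

(35, 7, 18)


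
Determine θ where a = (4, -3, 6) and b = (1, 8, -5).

a·b = 4·1 + (-3)·8 + 6·(-5) = 4 - 24 - 30 = -50
|a| = √(4² + (-3)² + 6²) = √61 ≈ 7.81
|b| = √(1² + 8² + (-5)²) = √90 ≈ 9.487
cos θ = (a·b)/(|a||b|) = -50/(7.81·9.487) ≈ -0.6748
θ = arccos(-0.6748) ≈ 132.4°

132.4°


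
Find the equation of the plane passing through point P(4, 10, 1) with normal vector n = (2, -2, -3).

The plane through P with normal n = (a, b, c) satisfies n·(r - P) = 0,
i.e. ax + by + cz = a·x₀ + b·y₀ + c·z₀.
d = 2·4 + (-2)·10 + (-3)·1
  = 8 - 20 - 3
  = -15
Equation: 2x - 2y - 3z = -15

2x - 2y - 3z = -15


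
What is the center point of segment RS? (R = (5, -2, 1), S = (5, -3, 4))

M = ((x₁+x₂)/2, (y₁+y₂)/2, (z₁+z₂)/2)
  = ((5 + 5)/2, (-2 - 3)/2, (1 + 4)/2)
  = (10/2, -5/2, 5/2)
  = (5, -2.5, 2.5)

(5, -2.5, 2.5)


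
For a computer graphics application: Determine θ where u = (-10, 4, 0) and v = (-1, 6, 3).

u·v = (-10)·(-1) + 4·6 + 0·3 = 10 + 24 + 0 = 34
|u| = √((-10)² + 4² + 0²) = √116 ≈ 10.77
|v| = √((-1)² + 6² + 3²) = √46 ≈ 6.782
cos θ = (u·v)/(|u||v|) = 34/(10.77·6.782) ≈ 0.4654
θ = arccos(0.4654) ≈ 62.26°

62.26°


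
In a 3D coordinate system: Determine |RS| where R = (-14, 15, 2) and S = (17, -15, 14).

d = √[(x₂-x₁)² + (y₂-y₁)² + (z₂-z₁)²]
  = √[31² + (-30)² + 12²]
  = √[961 + 900 + 144]
  = √2005
  ≈ 44.78

44.78


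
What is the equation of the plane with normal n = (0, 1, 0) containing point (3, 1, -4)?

The plane through P with normal n = (a, b, c) satisfies n·(r - P) = 0,
i.e. ax + by + cz = a·x₀ + b·y₀ + c·z₀.
d = 0·3 + 1·1 + 0·(-4)
  = 0 + 1 + 0
  = 1
Equation: y = 1

y = 1


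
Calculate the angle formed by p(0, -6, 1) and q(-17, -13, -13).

p·q = 0·(-17) + (-6)·(-13) + 1·(-13) = 0 + 78 - 13 = 65
|p| = √(0² + (-6)² + 1²) = √37 ≈ 6.083
|q| = √((-17)² + (-13)² + (-13)²) = √627 ≈ 25.04
cos θ = (p·q)/(|p||q|) = 65/(6.083·25.04) ≈ 0.4268
θ = arccos(0.4268) ≈ 64.74°

64.74°


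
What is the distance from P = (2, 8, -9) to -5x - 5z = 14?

distance = |a·x₀ + b·y₀ + c·z₀ - d| / √(a² + b² + c²)
  = |(-5)·2 + 0·8 + (-5)·(-9) - 14| / √((-5)² + 0² + (-5)²)
  = |-10 + 0 + 45 - 14| / √(25 + 0 + 25)
  = |21| / √50
  = 21 / 7.071
  ≈ 2.97

2.97


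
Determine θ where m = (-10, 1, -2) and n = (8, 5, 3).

m·n = (-10)·8 + 1·5 + (-2)·3 = -80 + 5 - 6 = -81
|m| = √((-10)² + 1² + (-2)²) = √105 ≈ 10.25
|n| = √(8² + 5² + 3²) = √98 ≈ 9.899
cos θ = (m·n)/(|m||n|) = -81/(10.25·9.899) ≈ -0.7985
θ = arccos(-0.7985) ≈ 143°

143°
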